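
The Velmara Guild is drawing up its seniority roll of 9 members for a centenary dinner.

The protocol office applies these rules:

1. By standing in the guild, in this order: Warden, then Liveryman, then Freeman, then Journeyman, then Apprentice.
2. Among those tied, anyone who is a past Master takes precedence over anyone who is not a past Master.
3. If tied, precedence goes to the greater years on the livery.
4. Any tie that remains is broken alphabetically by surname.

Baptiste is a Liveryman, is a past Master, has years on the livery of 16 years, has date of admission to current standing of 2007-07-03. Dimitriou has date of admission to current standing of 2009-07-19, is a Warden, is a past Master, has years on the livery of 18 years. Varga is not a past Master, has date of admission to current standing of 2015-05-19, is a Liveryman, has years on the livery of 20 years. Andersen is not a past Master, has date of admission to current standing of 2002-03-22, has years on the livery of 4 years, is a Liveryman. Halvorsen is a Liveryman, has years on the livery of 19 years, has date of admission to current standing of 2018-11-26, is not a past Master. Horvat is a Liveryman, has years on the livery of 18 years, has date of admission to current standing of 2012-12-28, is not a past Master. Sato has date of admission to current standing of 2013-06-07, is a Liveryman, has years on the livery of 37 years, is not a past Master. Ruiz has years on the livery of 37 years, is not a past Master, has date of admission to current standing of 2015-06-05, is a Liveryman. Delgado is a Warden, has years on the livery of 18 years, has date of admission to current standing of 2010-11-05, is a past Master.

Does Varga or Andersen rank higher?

Varga

By standing in the guild: Delgado and Dimitriou (Warden); then Baptiste, Ruiz, Sato, Varga, Halvorsen, Horvat and Andersen (Liveryman).
Delgado and Dimitriou are each a past Master, so the next rule applies.
Delgado and Dimitriou both have years on the livery 18 years, so the next rule applies.
Among Delgado and Dimitriou, alphabetically by surname: Delgado before Dimitriou.
Among Baptiste, Ruiz, Sato, Varga, Halvorsen, Horvat and Andersen, a past Master before not a past Master: Baptiste (a past Master) before Ruiz, Sato, Varga, Halvorsen, Horvat and Andersen (not a past Master).
Among Ruiz, Sato, Varga, Halvorsen, Horvat and Andersen, by years on the livery (higher first): Ruiz and Sato (37 years) before Varga (20 years) before Halvorsen (19 years) before Horvat (18 years) before Andersen (4 years).
Among Ruiz and Sato, alphabetically by surname: Ruiz before Sato.
So Varga takes precedence.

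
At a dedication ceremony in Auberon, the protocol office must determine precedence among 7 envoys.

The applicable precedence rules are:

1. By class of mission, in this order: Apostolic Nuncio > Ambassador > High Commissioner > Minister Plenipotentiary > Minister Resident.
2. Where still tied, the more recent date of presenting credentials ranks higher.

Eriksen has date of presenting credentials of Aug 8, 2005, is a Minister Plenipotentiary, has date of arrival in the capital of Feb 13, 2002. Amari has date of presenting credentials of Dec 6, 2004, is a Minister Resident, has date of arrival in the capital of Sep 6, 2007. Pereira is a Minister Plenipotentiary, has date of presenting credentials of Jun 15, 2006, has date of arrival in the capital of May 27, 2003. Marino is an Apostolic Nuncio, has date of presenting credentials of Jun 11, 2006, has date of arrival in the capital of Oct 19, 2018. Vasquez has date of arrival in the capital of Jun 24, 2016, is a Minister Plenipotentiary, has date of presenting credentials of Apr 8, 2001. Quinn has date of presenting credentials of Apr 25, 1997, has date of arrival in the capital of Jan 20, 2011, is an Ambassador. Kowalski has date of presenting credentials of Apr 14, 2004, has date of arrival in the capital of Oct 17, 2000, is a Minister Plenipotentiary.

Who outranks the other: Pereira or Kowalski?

By class of mission: Marino (Apostolic Nuncio); then Quinn (Ambassador); then Pereira, Eriksen, Kowalski and Vasquez (Minister Plenipotentiary); then Amari (Minister Resident).
Among Pereira, Eriksen, Kowalski and Vasquez, by date of presenting credentials (later first): Pereira (Jun 15, 2006) before Eriksen (Aug 8, 2005) before Kowalski (Apr 14, 2004) before Vasquez (Apr 8, 2001).
So Pereira takes precedence.

Pereira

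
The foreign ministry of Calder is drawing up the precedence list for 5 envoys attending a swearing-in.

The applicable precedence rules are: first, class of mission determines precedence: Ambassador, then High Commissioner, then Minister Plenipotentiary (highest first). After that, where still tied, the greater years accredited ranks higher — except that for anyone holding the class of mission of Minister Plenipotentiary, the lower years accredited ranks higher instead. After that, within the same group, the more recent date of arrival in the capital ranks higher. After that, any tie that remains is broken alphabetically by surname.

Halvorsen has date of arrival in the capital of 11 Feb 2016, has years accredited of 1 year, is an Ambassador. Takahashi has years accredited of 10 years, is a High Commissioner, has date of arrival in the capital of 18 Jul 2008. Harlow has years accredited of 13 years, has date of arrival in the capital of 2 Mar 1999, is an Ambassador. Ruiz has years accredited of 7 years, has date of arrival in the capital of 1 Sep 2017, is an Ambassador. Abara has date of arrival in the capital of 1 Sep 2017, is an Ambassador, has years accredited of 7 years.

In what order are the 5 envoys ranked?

By class of mission: Harlow, Abara, Ruiz and Halvorsen (Ambassador); then Takahashi (High Commissioner).
Among Harlow, Abara, Ruiz and Halvorsen, by years accredited (higher first): Harlow (13 years) before Abara and Ruiz (7 years) before Halvorsen (1 year).
Abara and Ruiz both have date of arrival in the capital 1 Sep 2017, so the next rule applies.
Among Abara and Ruiz, alphabetically by surname: Abara before Ruiz.
Full order: Harlow, Abara, Ruiz, Halvorsen, Takahashi.

Harlow, Abara, Ruiz, Halvorsen, Takahashi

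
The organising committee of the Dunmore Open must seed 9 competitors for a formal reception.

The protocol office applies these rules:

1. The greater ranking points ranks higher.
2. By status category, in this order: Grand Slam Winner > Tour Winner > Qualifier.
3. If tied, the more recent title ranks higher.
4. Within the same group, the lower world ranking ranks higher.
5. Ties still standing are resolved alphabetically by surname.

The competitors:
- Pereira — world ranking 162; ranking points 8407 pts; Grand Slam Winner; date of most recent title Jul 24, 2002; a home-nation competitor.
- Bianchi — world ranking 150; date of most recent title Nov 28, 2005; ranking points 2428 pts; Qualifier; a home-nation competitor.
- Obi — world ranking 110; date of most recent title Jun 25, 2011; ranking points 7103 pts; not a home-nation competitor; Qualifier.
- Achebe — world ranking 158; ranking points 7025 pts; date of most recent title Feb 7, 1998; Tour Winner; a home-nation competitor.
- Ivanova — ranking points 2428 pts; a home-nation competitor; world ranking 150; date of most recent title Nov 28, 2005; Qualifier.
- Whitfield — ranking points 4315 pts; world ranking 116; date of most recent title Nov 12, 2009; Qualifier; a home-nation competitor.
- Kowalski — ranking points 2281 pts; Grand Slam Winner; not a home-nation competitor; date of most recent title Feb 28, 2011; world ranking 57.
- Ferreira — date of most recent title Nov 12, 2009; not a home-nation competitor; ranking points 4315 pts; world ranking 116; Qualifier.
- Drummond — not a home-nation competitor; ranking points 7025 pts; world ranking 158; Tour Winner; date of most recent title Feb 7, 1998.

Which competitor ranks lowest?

By ranking points (higher first): Pereira (8407 pts); then Obi (7103 pts); then Achebe and Drummond (both 7025 pts); then Ferreira and Whitfield (both 4315 pts); then Bianchi and Ivanova (both 2428 pts); then Kowalski (2281 pts).
Achebe and Drummond are each Tour Winner, so the next rule applies.
Achebe and Drummond both have date of most recent title Feb 7, 1998, so the next rule applies.
Achebe and Drummond both have world ranking 158, so the next rule applies.
Among Achebe and Drummond, alphabetically by surname: Achebe before Drummond.
Ferreira and Whitfield are each Qualifier, so the next rule applies.
Ferreira and Whitfield both have date of most recent title Nov 12, 2009, so the next rule applies.
Ferreira and Whitfield both have world ranking 116, so the next rule applies.
Among Ferreira and Whitfield, alphabetically by surname: Ferreira before Whitfield.
Bianchi and Ivanova are each Qualifier, so the next rule applies.
Bianchi and Ivanova both have date of most recent title Nov 28, 2005, so the next rule applies.
Bianchi and Ivanova both have world ranking 150, so the next rule applies.
Among Bianchi and Ivanova, alphabetically by surname: Bianchi before Ivanova.
Order: Pereira, Obi, Achebe, Drummond, Ferreira, Whitfield, Bianchi, Ivanova, Kowalski.

Kowalski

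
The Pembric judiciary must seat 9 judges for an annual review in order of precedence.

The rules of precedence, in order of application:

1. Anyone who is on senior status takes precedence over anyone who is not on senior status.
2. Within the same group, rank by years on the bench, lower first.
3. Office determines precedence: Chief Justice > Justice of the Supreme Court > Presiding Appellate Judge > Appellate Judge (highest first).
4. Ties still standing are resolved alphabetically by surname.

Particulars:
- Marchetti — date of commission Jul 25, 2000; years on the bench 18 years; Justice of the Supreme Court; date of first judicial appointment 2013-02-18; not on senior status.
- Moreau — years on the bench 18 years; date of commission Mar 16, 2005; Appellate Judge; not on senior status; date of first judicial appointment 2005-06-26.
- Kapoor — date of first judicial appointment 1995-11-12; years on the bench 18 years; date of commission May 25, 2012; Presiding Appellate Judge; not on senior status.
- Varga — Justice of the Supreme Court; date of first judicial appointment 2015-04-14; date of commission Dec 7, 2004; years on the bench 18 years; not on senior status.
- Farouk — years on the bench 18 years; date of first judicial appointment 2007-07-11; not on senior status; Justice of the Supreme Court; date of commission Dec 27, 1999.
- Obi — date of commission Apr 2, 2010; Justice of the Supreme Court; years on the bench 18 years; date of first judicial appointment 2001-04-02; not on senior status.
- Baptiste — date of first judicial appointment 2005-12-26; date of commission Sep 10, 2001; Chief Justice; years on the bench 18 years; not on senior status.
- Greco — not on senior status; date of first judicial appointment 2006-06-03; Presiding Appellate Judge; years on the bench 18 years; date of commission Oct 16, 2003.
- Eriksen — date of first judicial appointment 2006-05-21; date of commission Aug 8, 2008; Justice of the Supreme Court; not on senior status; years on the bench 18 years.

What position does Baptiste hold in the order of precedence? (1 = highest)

By the first rule: Baptiste, Eriksen, Farouk, Marchetti, Obi, Varga, Greco, Kapoor and Moreau (each not on senior status).
Baptiste, Eriksen, Farouk, Marchetti, Obi, Varga, Greco, Kapoor and Moreau all have years on the bench 18 years, so the next rule applies.
Among Baptiste, Eriksen, Farouk, Marchetti, Obi, Varga, Greco, Kapoor and Moreau, by office: Baptiste (Chief Justice) before Eriksen, Farouk, Marchetti, Obi and Varga (Justice of the Supreme Court) before Greco and Kapoor (Presiding Appellate Judge) before Moreau (Appellate Judge).
Among Eriksen, Farouk, Marchetti, Obi and Varga, alphabetically by surname: Eriksen before Farouk before Marchetti before Obi before Varga.
Among Greco and Kapoor, alphabetically by surname: Greco before Kapoor.
Order: Baptiste, Eriksen, Farouk, Marchetti, Obi, Varga, Greco, Kapoor, Moreau. So position 1.

1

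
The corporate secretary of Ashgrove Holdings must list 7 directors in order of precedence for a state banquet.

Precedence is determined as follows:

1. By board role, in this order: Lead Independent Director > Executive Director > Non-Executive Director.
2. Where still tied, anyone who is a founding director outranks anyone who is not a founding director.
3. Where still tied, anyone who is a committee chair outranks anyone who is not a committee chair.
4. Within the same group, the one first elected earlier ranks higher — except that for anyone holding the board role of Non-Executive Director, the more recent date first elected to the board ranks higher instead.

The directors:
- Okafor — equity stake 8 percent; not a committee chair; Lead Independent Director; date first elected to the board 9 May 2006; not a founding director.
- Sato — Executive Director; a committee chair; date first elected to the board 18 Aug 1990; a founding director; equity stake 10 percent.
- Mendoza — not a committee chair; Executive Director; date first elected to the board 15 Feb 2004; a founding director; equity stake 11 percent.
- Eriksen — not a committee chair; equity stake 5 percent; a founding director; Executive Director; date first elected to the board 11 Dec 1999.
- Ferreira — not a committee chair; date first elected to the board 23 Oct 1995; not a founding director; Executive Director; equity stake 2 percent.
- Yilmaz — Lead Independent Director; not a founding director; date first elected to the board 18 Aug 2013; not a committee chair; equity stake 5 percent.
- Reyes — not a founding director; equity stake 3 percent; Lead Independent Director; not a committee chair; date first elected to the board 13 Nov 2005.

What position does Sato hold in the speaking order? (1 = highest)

By board role: Reyes, Okafor and Yilmaz (Lead Independent Director); then Sato, Eriksen, Mendoza and Ferreira (Executive Director).
Reyes, Okafor and Yilmaz are each not a founding director, so the next rule applies.
Reyes, Okafor and Yilmaz are each not a committee chair, so the next rule applies.
Among Reyes, Okafor and Yilmaz, by date first elected to the board (earlier first): Reyes (13 Nov 2005) before Okafor (9 May 2006) before Yilmaz (18 Aug 2013).
Among Sato, Eriksen, Mendoza and Ferreira, a founding director before not a founding director: Sato, Eriksen and Mendoza (a founding director) before Ferreira (not a founding director).
Among Sato, Eriksen and Mendoza, a committee chair before not a committee chair: Sato (a committee chair) before Eriksen and Mendoza (not a committee chair).
Among Eriksen and Mendoza, by date first elected to the board (earlier first): Eriksen (11 Dec 1999) before Mendoza (15 Feb 2004).
Order: Reyes, Okafor, Yilmaz, Sato, Eriksen, Mendoza, Ferreira. So position 4.

4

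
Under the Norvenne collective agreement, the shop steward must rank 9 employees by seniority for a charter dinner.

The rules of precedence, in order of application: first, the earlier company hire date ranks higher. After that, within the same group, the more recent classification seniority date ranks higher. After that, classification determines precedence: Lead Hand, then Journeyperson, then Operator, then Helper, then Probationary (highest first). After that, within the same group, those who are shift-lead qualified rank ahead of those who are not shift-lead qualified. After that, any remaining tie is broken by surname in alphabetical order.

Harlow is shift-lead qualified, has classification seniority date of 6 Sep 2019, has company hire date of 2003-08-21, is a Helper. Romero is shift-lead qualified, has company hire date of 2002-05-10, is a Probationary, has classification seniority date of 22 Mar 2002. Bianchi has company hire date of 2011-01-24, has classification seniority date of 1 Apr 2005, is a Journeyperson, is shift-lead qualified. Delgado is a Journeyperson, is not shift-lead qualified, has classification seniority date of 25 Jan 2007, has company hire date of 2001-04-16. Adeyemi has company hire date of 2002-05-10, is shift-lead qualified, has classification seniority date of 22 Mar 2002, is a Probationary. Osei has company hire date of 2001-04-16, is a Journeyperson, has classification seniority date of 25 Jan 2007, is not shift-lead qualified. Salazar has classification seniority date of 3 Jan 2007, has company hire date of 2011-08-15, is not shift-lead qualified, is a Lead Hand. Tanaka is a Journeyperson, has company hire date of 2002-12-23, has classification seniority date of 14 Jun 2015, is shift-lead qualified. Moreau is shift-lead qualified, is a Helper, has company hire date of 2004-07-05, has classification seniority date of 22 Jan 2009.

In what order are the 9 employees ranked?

Delgado, Osei, Adeyemi, Romero, Tanaka, Harlow, Moreau, Bianchi, Salazar

By company hire date (earlier first): Delgado and Osei (both 2001-04-16); then Adeyemi and Romero (both 2002-05-10); then Tanaka (2002-12-23); then Harlow (2003-08-21); then Moreau (2004-07-05); then Bianchi (2011-01-24); then Salazar (2011-08-15).
Delgado and Osei both have classification seniority date 25 Jan 2007, so the next rule applies.
Delgado and Osei are each Journeyperson, so the next rule applies.
Delgado and Osei are each not shift-lead qualified, so the next rule applies.
Among Delgado and Osei, alphabetically by surname: Delgado before Osei.
Adeyemi and Romero both have classification seniority date 22 Mar 2002, so the next rule applies.
Adeyemi and Romero are each Probationary, so the next rule applies.
Adeyemi and Romero are each shift-lead qualified, so the next rule applies.
Among Adeyemi and Romero, alphabetically by surname: Adeyemi before Romero.
Full order: Delgado, Osei, Adeyemi, Romero, Tanaka, Harlow, Moreau, Bianchi, Salazar.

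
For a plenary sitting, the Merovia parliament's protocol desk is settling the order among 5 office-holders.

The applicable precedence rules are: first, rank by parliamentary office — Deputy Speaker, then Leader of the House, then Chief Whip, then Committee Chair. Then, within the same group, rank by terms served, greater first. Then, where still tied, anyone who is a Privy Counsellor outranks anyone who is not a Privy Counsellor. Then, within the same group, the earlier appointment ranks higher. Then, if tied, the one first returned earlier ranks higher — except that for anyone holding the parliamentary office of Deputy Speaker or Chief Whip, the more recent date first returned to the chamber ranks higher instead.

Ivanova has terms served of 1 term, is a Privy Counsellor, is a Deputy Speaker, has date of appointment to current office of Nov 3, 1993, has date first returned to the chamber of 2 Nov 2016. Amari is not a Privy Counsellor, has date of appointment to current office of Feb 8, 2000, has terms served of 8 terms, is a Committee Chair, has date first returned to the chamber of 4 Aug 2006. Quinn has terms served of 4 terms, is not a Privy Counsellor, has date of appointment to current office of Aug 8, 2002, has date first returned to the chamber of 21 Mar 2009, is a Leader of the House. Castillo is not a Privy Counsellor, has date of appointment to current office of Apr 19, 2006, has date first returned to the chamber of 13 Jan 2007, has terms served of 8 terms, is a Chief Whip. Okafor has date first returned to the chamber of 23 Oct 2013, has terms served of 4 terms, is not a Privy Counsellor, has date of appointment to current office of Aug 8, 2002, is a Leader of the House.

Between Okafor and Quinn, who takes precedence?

Quinn

By parliamentary office: Ivanova (Deputy Speaker); then Quinn and Okafor (Leader of the House); then Castillo (Chief Whip); then Amari (Committee Chair).
Quinn and Okafor both have terms served 4 terms, so the next rule applies.
Quinn and Okafor are each not a Privy Counsellor, so the next rule applies.
Quinn and Okafor both have date of appointment to current office Aug 8, 2002, so the next rule applies.
Among Quinn and Okafor, by date first returned to the chamber (earlier first): Quinn (21 Mar 2009) before Okafor (23 Oct 2013).
So Quinn takes precedence.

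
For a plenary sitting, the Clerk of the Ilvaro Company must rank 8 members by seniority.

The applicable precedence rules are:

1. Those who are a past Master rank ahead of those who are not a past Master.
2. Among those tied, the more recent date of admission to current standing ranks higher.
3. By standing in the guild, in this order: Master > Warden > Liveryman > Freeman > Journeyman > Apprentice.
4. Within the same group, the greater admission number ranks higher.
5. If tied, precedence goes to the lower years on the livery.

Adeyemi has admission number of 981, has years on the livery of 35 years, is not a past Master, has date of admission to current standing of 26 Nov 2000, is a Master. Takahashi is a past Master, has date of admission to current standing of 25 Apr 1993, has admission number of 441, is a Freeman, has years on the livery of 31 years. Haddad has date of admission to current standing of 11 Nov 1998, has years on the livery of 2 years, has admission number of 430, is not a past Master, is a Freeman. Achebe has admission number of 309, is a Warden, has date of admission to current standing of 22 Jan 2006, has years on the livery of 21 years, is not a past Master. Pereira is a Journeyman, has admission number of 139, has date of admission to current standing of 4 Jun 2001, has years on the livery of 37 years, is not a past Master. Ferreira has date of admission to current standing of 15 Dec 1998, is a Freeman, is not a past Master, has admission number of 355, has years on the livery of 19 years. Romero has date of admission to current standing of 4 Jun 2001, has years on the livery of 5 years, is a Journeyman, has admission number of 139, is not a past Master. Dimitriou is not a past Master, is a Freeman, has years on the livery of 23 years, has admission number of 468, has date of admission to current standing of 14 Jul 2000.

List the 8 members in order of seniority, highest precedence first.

Takahashi, Achebe, Romero, Pereira, Adeyemi, Dimitriou, Ferreira, Haddad

By the first rule: Takahashi (a past Master); then Achebe, Romero, Pereira, Adeyemi, Dimitriou, Ferreira and Haddad (each not a past Master).
Among Achebe, Romero, Pereira, Adeyemi, Dimitriou, Ferreira and Haddad, by date of admission to current standing (later first): Achebe (22 Jan 2006) before Romero and Pereira (4 Jun 2001) before Adeyemi (26 Nov 2000) before Dimitriou (14 Jul 2000) before Ferreira (15 Dec 1998) before Haddad (11 Nov 1998).
Romero and Pereira are each Journeyman, so the next rule applies.
Romero and Pereira both have admission number 139, so the next rule applies.
Among Romero and Pereira, by years on the livery (lower first): Romero (5 years) before Pereira (37 years).
Full order: Takahashi, Achebe, Romero, Pereira, Adeyemi, Dimitriou, Ferreira, Haddad.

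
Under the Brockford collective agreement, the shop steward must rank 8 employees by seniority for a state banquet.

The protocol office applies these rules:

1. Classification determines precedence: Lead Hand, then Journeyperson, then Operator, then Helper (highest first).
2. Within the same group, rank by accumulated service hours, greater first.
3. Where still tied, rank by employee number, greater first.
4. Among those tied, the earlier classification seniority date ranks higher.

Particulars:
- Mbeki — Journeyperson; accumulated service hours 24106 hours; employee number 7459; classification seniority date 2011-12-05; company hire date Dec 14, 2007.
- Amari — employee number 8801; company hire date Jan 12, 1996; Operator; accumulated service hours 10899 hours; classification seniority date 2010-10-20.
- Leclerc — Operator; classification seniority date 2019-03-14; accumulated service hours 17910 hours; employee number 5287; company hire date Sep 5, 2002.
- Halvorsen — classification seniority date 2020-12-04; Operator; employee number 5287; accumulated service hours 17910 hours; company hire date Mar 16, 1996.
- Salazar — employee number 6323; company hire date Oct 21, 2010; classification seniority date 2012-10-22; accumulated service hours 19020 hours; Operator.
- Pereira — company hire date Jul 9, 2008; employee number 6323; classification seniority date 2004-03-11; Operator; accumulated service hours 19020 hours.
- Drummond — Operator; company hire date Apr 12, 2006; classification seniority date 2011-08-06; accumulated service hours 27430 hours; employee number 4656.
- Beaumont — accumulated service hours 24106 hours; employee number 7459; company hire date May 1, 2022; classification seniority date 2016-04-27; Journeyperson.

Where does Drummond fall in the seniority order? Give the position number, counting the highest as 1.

3

By classification: Mbeki and Beaumont (Journeyperson); then Drummond, Pereira, Salazar, Leclerc, Halvorsen and Amari (Operator).
Mbeki and Beaumont both have accumulated service hours 24106 hours, so the next rule applies.
Mbeki and Beaumont both have employee number 7459, so the next rule applies.
Among Mbeki and Beaumont, by classification seniority date (earlier first): Mbeki (2011-12-05) before Beaumont (2016-04-27).
Among Drummond, Pereira, Salazar, Leclerc, Halvorsen and Amari, by accumulated service hours (higher first): Drummond (27430 hours) before Pereira and Salazar (19020 hours) before Leclerc and Halvorsen (17910 hours) before Amari (10899 hours).
Pereira and Salazar both have employee number 6323, so the next rule applies.
Among Pereira and Salazar, by classification seniority date (earlier first): Pereira (2004-03-11) before Salazar (2012-10-22).
Leclerc and Halvorsen both have employee number 5287, so the next rule applies.
Among Leclerc and Halvorsen, by classification seniority date (earlier first): Leclerc (2019-03-14) before Halvorsen (2020-12-04).
Order: Mbeki, Beaumont, Drummond, Pereira, Salazar, Leclerc, Halvorsen, Amari. So position 3.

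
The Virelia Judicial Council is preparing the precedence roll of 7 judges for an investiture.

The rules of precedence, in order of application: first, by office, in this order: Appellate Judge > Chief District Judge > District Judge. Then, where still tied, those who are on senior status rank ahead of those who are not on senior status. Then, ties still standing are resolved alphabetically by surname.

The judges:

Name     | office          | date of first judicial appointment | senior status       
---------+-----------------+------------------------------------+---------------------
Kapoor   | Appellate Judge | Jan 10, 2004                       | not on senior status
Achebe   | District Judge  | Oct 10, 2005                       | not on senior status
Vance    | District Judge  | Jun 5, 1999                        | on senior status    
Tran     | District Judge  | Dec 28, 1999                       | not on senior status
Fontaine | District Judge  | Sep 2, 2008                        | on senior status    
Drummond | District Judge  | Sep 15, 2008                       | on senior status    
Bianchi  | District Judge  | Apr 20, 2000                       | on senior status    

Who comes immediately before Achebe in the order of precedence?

By office: Kapoor (Appellate Judge); then Bianchi, Drummond, Fontaine, Vance, Achebe and Tran (District Judge).
Among Bianchi, Drummond, Fontaine, Vance, Achebe and Tran, on senior status before not on senior status: Bianchi, Drummond, Fontaine and Vance (on senior status) before Achebe and Tran (not on senior status).
Among Bianchi, Drummond, Fontaine and Vance, alphabetically by surname: Bianchi before Drummond before Fontaine before Vance.
Among Achebe and Tran, alphabetically by surname: Achebe before Tran.
Order: Kapoor, Bianchi, Drummond, Fontaine, Vance, Achebe, Tran.

Vance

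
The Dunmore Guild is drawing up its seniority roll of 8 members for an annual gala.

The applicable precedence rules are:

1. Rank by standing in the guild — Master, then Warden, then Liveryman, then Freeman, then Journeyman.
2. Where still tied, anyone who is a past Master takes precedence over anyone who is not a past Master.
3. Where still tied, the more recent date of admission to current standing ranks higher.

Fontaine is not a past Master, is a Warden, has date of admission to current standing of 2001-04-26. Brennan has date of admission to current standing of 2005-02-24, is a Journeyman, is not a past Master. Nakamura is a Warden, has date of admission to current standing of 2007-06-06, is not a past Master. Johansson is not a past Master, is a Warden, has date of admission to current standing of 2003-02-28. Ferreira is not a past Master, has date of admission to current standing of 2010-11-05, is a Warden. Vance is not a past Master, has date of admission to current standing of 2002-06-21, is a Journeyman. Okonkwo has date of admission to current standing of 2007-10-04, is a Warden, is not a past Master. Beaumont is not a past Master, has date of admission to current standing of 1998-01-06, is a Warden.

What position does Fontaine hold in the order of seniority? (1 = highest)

5

By standing in the guild: Ferreira, Okonkwo, Nakamura, Johansson, Fontaine and Beaumont (Warden); then Brennan and Vance (Journeyman).
Ferreira, Okonkwo, Nakamura, Johansson, Fontaine and Beaumont are each not a past Master, so the next rule applies.
Among Ferreira, Okonkwo, Nakamura, Johansson, Fontaine and Beaumont, by date of admission to current standing (later first): Ferreira (2010-11-05) before Okonkwo (2007-10-04) before Nakamura (2007-06-06) before Johansson (2003-02-28) before Fontaine (2001-04-26) before Beaumont (1998-01-06).
Brennan and Vance are each not a past Master, so the next rule applies.
Among Brennan and Vance, by date of admission to current standing (later first): Brennan (2005-02-24) before Vance (2002-06-21).
Order: Ferreira, Okonkwo, Nakamura, Johansson, Fontaine, Beaumont, Brennan, Vance. So position 5.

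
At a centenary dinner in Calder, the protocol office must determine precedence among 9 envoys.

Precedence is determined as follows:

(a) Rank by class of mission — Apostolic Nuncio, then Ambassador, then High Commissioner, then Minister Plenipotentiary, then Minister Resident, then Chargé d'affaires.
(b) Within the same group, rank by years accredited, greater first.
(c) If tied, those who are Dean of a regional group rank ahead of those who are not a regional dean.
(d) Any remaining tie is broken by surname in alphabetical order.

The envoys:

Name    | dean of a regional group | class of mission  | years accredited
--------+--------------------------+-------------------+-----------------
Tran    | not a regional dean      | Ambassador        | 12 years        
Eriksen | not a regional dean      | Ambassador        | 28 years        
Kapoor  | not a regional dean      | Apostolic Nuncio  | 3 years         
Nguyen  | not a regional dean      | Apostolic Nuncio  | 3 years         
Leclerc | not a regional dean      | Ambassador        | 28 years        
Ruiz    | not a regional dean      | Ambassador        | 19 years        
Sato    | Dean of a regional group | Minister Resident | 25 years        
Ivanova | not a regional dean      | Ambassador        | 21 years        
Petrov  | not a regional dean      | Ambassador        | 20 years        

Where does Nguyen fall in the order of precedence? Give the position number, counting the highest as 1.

2

By class of mission: Kapoor and Nguyen (Apostolic Nuncio); then Eriksen, Leclerc, Ivanova, Petrov, Ruiz and Tran (Ambassador); then Sato (Minister Resident).
Kapoor and Nguyen both have years accredited 3 years, so the next rule applies.
Kapoor and Nguyen are each not a regional dean, so the next rule applies.
Among Kapoor and Nguyen, alphabetically by surname: Kapoor before Nguyen.
Among Eriksen, Leclerc, Ivanova, Petrov, Ruiz and Tran, by years accredited (higher first): Eriksen and Leclerc (28 years) before Ivanova (21 years) before Petrov (20 years) before Ruiz (19 years) before Tran (12 years).
Eriksen and Leclerc are each not a regional dean, so the next rule applies.
Among Eriksen and Leclerc, alphabetically by surname: Eriksen before Leclerc.
Order: Kapoor, Nguyen, Eriksen, Leclerc, Ivanova, Petrov, Ruiz, Tran, Sato. So position 2.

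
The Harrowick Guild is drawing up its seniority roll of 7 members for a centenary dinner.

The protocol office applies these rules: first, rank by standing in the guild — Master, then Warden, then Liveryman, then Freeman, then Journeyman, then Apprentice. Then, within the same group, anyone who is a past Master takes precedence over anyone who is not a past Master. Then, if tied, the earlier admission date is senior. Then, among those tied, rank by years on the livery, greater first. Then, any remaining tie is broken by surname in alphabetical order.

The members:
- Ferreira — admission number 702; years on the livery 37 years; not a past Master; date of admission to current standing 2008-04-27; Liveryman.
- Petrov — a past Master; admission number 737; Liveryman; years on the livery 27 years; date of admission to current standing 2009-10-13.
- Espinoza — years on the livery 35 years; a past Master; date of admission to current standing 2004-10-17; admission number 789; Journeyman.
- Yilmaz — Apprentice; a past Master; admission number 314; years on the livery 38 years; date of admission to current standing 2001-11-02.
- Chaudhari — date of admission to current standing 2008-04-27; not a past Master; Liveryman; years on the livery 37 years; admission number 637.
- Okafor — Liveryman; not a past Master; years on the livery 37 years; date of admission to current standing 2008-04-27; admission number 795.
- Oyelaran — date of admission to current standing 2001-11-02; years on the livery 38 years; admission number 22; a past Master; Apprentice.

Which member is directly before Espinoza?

Okafor

By standing in the guild: Petrov, Chaudhari, Ferreira and Okafor (Liveryman); then Espinoza (Journeyman); then Oyelaran and Yilmaz (Apprentice).
Among Petrov, Chaudhari, Ferreira and Okafor, a past Master before not a past Master: Petrov (a past Master) before Chaudhari, Ferreira and Okafor (not a past Master).
Chaudhari, Ferreira and Okafor all have date of admission to current standing 2008-04-27, so the next rule applies.
Chaudhari, Ferreira and Okafor all have years on the livery 37 years, so the next rule applies.
Among Chaudhari, Ferreira and Okafor, alphabetically by surname: Chaudhari before Ferreira before Okafor.
Oyelaran and Yilmaz are each a past Master, so the next rule applies.
Oyelaran and Yilmaz both have date of admission to current standing 2001-11-02, so the next rule applies.
Oyelaran and Yilmaz both have years on the livery 38 years, so the next rule applies.
Among Oyelaran and Yilmaz, alphabetically by surname: Oyelaran before Yilmaz.
Order: Petrov, Chaudhari, Ferreira, Okafor, Espinoza, Oyelaran, Yilmaz.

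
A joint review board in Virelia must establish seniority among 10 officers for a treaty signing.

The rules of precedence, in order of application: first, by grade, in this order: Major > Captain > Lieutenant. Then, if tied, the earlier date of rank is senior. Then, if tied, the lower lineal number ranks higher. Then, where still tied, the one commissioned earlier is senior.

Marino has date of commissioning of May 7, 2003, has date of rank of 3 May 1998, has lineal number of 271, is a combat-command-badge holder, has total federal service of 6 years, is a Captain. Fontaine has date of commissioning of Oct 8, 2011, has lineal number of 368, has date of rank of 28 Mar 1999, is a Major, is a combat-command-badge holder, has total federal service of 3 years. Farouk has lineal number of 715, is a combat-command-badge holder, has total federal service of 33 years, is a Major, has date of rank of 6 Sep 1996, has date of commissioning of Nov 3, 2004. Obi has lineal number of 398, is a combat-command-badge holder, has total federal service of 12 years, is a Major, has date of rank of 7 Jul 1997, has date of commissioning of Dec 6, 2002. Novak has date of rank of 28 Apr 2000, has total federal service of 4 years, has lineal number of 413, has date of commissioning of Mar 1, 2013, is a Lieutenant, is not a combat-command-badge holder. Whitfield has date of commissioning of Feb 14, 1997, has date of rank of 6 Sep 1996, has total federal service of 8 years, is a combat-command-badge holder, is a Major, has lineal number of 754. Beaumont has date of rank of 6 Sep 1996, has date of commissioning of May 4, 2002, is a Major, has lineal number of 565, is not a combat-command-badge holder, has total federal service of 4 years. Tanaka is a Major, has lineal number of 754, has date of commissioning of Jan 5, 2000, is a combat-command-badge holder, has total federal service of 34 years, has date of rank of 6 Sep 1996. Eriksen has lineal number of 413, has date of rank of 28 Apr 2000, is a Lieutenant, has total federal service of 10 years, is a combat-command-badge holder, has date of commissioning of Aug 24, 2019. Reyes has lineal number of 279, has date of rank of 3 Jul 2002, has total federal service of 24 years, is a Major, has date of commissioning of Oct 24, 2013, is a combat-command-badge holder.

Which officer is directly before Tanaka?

Whitfield

By grade: Beaumont, Farouk, Whitfield, Tanaka, Obi, Fontaine and Reyes (Major); then Marino (Captain); then Novak and Eriksen (Lieutenant).
Among Beaumont, Farouk, Whitfield, Tanaka, Obi, Fontaine and Reyes, by date of rank (earlier first): Beaumont, Farouk, Whitfield and Tanaka (6 Sep 1996) before Obi (7 Jul 1997) before Fontaine (28 Mar 1999) before Reyes (3 Jul 2002).
Among Beaumont, Farouk, Whitfield and Tanaka, by lineal number (lower first): Beaumont (565) before Farouk (715) before Whitfield and Tanaka (754).
Among Whitfield and Tanaka, by date of commissioning (earlier first): Whitfield (Feb 14, 1997) before Tanaka (Jan 5, 2000).
Novak and Eriksen both have date of rank 28 Apr 2000, so the next rule applies.
Novak and Eriksen both have lineal number 413, so the next rule applies.
Among Novak and Eriksen, by date of commissioning (earlier first): Novak (Mar 1, 2013) before Eriksen (Aug 24, 2019).
Order: Beaumont, Farouk, Whitfield, Tanaka, Obi, Fontaine, Reyes, Marino, Novak, Eriksen.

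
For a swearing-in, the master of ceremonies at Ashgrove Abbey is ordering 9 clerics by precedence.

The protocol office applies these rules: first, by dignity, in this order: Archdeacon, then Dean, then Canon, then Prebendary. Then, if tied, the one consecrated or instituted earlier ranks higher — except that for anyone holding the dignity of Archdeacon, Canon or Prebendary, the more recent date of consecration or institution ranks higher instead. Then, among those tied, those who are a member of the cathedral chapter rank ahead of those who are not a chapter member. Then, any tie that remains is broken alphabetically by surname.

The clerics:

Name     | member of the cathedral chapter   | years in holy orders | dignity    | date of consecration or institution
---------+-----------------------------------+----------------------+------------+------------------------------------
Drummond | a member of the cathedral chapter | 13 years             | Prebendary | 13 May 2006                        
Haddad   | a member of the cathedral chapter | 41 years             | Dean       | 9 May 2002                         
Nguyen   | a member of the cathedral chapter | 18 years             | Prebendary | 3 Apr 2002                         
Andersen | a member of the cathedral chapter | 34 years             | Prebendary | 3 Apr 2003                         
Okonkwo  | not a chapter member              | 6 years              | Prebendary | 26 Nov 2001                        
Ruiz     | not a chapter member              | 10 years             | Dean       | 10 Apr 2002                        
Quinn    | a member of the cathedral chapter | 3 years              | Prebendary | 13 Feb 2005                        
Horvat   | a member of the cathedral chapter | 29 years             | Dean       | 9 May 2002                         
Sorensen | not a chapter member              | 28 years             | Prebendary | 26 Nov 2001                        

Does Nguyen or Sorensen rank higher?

By dignity: Ruiz, Haddad and Horvat (Dean); then Drummond, Quinn, Andersen, Nguyen, Okonkwo and Sorensen (Prebendary).
Among Ruiz, Haddad and Horvat, by date of consecration or institution (earlier first): Ruiz (10 Apr 2002) before Haddad and Horvat (9 May 2002).
Haddad and Horvat are each a member of the cathedral chapter, so the next rule applies.
Among Haddad and Horvat, alphabetically by surname: Haddad before Horvat.
Among Drummond, Quinn, Andersen, Nguyen, Okonkwo and Sorensen, by date of consecration or institution (later first) (reversed rule for this group): Drummond (13 May 2006) before Quinn (13 Feb 2005) before Andersen (3 Apr 2003) before Nguyen (3 Apr 2002) before Okonkwo and Sorensen (26 Nov 2001).
Okonkwo and Sorensen are each not a chapter member, so the next rule applies.
Among Okonkwo and Sorensen, alphabetically by surname: Okonkwo before Sorensen.
So Nguyen takes precedence.

Nguyen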